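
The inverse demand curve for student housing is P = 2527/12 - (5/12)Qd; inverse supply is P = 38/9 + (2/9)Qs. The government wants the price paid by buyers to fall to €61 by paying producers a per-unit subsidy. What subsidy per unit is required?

Required subsidy s = €23 per unit

At a buyer price of 61, quantity demanded is 505.4 − 2.4·61 = 359.
Sellers supply 359 only when they receive Ps = 38/9 + (2/9)·359 = 84.
s = Ps − Pb = 84 − 61 = 23.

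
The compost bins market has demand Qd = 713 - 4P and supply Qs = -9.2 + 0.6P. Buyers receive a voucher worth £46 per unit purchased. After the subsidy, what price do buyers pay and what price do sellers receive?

Pre-subsidy: 713 - 4P = -9.2 + 0.6P gives P* = 157, Q* = 85.
With the rebate, buyers effectively pay Pb = Ps − 46, where Ps is the price sellers receive.
Demand in terms of Ps becomes Qd = 713 − 4(Ps − 46) = 897 - 4Ps. Setting this equal to supply: 897 - 4Ps = -9.2 + 0.6Ps, so Ps = 197.
Buyers pay Pb = 197 − 46 = 151; Q' = -9.2 + 0.6·197 = 109.

Buyers pay £151; sellers receive £197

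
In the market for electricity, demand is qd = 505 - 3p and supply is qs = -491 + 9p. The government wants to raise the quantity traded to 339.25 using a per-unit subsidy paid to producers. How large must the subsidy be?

Required subsidy s = 37 per unit

At q = 339.25, invert demand for the buyer price: pb = (505 − 339.25)/3 = 55.25; invert supply for the seller price: ps = (339.25 − (-491))/9 = 92.25.
The subsidy must fill the gap: s = ps − pb = 92.25 − 55.25 = 37.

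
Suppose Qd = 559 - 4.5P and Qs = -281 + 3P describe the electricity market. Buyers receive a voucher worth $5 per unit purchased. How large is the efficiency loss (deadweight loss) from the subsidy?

Pre-subsidy: 559 - 4.5P = -281 + 3P gives P* = 112, Q* = 55.
With the rebate, buyers effectively pay Pb = Ps − 5, where Ps is the price sellers receive.
Demand in terms of Ps becomes Qd = 559 − 4.5(Ps − 5) = 581.5 - 4.5Ps. Setting this equal to supply: 581.5 - 4.5Ps = -281 + 3Ps, so Ps = 115.
Buyers pay Pb = 115 − 5 = 110; Q' = -281 + 3·115 = 64.
The subsidy expands output by 64 − 55 = 9 past the efficient level; on those units the gap between marginal cost and willingness to pay runs from 0 up to 5.
DWL = ½ × 5 × 9 = 22.5.

Deadweight loss = $22.5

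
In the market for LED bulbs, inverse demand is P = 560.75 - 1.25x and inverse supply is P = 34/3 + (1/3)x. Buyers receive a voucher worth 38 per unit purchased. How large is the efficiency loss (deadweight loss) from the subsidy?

Pre-subsidy: 560.75 - 1.25x = 34/3 + (1/3)x gives x* = 347 and P* = 127.
With the rebate, buyers effectively pay Pb = Ps − 38, where Ps is the price sellers receive.
On the curves, Pb = 560.75 - 1.25x and Ps = 34/3 + (1/3)x; the wedge Ps − Pb = 38 gives 34/3 + (1/3)x − (560.75 - 1.25x) = 38, so x' = 371.
Then Pb = 560.75 − 1.25·371 = 97 and Ps = 34/3 + (1/3)·371 = 135.
The subsidy expands output by 371 − 347 = 24 past the efficient level; on those units the gap between marginal cost and willingness to pay runs from 0 up to 38.
DWL = ½ × 38 × 24 = 456.

Deadweight loss = 456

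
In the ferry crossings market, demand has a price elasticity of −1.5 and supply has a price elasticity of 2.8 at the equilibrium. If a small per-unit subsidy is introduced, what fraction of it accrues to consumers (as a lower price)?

Consumer share = 28/43

For a small subsidy around the equilibrium, the benefit split depends on the relative slopes, which at a point are proportional to the elasticities.
Buyer share = εs/(εs + |εd|) = 2.8/(2.8 + 1.5) = 28/43; seller share = |εd|/(εs + |εd|) = 15/43.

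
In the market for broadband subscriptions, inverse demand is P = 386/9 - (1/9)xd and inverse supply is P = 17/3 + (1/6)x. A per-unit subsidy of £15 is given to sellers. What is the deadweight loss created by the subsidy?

Deadweight loss = £405

Pre-subsidy: 386/9 - (1/9)x = 17/3 + (1/6)x gives x* = 134 and P* = 28.
With the subsidy, sellers receive Ps = Pb + 15 for each unit, where Pb is the price buyers pay.
On the curves, Pb = 386/9 - (1/9)x and Ps = 17/3 + (1/6)x; the wedge Ps − Pb = 15 gives 17/3 + (1/6)x − (386/9 - (1/9)x) = 15, so x' = 188.
Then Pb = 386/9 − (1/9)·188 = 22 and Ps = 17/3 + (1/6)·188 = 37.
The subsidy expands output by 188 − 134 = 54 past the efficient level; on those units the gap between marginal cost and willingness to pay runs from 0 up to 15.
DWL = ½ × 15 × 54 = 405.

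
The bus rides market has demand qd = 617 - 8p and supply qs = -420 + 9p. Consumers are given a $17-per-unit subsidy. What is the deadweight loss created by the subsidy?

Deadweight loss = $612

Pre-subsidy: 617 - 8p = -420 + 9p gives p* = 61, q* = 129.
With the rebate, buyers effectively pay pb = ps − 17, where ps is the price sellers receive.
Demand in terms of ps becomes qd = 617 − 8(ps − 17) = 753 - 8ps. Setting this equal to supply: 753 - 8ps = -420 + 9ps, so ps = 69.
Buyers pay pb = 69 − 17 = 52; q' = -420 + 9·69 = 201.
The subsidy expands output by 201 − 129 = 72 past the efficient level; on those units the gap between marginal cost and willingness to pay runs from 0 up to 17.
DWL = ½ × 17 × 72 = 612.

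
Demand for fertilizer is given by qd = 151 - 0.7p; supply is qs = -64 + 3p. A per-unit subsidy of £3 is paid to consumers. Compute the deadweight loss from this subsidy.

Deadweight loss = 189/74

Pre-subsidy: 151 - 0.7p = -64 + 3p gives p* = 2150/37, q* = 4082/37.
With the rebate, buyers effectively pay pb = ps − 3, where ps is the price sellers receive.
Demand in terms of ps becomes qd = 151 − 0.7(ps − 3) = 153.1 - 0.7ps. Setting this equal to supply: 153.1 - 0.7ps = -64 + 3ps, so ps = 2171/37.
Buyers pay pb = 2171/37 − 3 = 2060/37; q' = -64 + 3·(2171/37) = 4145/37.
The subsidy expands output by 4145/37 − 4082/37 = 63/37 past the efficient level; on those units the gap between marginal cost and willingness to pay runs from 0 up to 3.
DWL = ½ × 3 × 63/37 = 189/74.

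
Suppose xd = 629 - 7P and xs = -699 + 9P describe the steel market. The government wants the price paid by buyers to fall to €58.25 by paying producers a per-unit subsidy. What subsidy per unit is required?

At a buyer price of 58.25, quantity demanded is 629 − 7·58.25 = 221.25.
Sellers supply 221.25 only when they receive Ps with -699 + 9·Ps = 221.25, i.e. Ps = 102.25.
s = Ps − Pb = 102.25 − 58.25 = 44.

Required subsidy s = €44 per unit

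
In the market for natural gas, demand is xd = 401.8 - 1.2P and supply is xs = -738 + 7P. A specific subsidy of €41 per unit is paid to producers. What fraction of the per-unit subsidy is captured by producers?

Producer share = 6/41

Pre-subsidy: 401.8 - 1.2P = -738 + 7P gives P* = 139, x* = 235.
With the subsidy, sellers receive Ps = Pb + 41 for each unit, where Pb is the price buyers pay.
Supply in terms of Pb becomes xs = -738 + 7(Pb + 41) = -451 + 7Pb. Setting this equal to demand: 401.8 - 1.2Pb = -451 + 7Pb, so Pb = 104.
Sellers receive Ps = 104 + 41 = 145; x' = 401.8 − 1.2·104 = 277.
Buyers' price falls by P* − Pb = 139 − 104 = 35; sellers' price rises by Ps − P* = 145 − 139 = 6.
So producers capture 6/41 = 6/41 of each unit of subsidy.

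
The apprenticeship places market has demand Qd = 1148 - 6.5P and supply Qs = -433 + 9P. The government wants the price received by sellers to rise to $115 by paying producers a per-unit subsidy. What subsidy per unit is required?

Required subsidy s = $31 per unit

At a seller price of 115, quantity supplied is -433 + 9·115 = 602.
Buyers absorb 602 only when they pay Pb with 1148 − 6.5·Pb = 602, i.e. Pb = 84.
s = Ps − Pb = 115 − 84 = 31.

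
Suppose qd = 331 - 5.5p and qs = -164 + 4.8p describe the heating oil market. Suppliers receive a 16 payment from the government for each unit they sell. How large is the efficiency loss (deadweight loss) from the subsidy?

Pre-subsidy: 331 - 5.5p = -164 + 4.8p gives p* = 4950/103, q* = 6868/103.
With the subsidy, sellers receive ps = pb + 16 for each unit, where pb is the price buyers pay.
Supply in terms of pb becomes qs = -164 + 4.8(pb + 16) = -87.2 + 4.8pb. Setting this equal to demand: 331 - 5.5pb = -87.2 + 4.8pb, so pb = 4182/103.
Sellers receive ps = 4182/103 + 16 = 5830/103; q' = 331 − 5.5·(4182/103) = 11092/103.
The subsidy expands output by 11092/103 − 6868/103 = 4224/103 past the efficient level; on those units the gap between marginal cost and willingness to pay runs from 0 up to 16.
DWL = ½ × 16 × 4224/103 = 33792/103.

Deadweight loss = 33792/103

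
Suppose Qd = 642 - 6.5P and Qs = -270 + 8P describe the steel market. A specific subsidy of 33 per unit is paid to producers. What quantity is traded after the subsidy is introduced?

Q' = 10194/29

Pre-subsidy: 642 - 6.5P = -270 + 8P gives P* = 1824/29, Q* = 6762/29.
With the subsidy, sellers receive Ps = Pb + 33 for each unit, where Pb is the price buyers pay.
Supply in terms of Pb becomes Qs = -270 + 8(Pb + 33) = -6 + 8Pb. Setting this equal to demand: 642 - 6.5Pb = -6 + 8Pb, so Pb = 1296/29.
Sellers receive Ps = 1296/29 + 33 = 2253/29; Q' = 642 − 6.5·(1296/29) = 10194/29.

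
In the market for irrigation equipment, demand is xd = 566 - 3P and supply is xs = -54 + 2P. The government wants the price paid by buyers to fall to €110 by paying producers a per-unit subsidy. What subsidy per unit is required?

At a buyer price of 110, quantity demanded is 566 − 3·110 = 236.
Sellers supply 236 only when they receive Ps with -54 + 2·Ps = 236, i.e. Ps = 145.
s = Ps − Pb = 145 − 110 = 35.

Required subsidy s = €35 per unit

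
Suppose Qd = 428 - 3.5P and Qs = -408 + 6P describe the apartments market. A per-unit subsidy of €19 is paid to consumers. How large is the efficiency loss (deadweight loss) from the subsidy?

Deadweight loss = €399

Pre-subsidy: 428 - 3.5P = -408 + 6P gives P* = 88, Q* = 120.
With the rebate, buyers effectively pay Pb = Ps − 19, where Ps is the price sellers receive.
Demand in terms of Ps becomes Qd = 428 − 3.5(Ps − 19) = 494.5 - 3.5Ps. Setting this equal to supply: 494.5 - 3.5Ps = -408 + 6Ps, so Ps = 95.
Buyers pay Pb = 95 − 19 = 76; Q' = -408 + 6·95 = 162.
The subsidy expands output by 162 − 120 = 42 past the efficient level; on those units the gap between marginal cost and willingness to pay runs from 0 up to 19.
DWL = ½ × 19 × 42 = 399.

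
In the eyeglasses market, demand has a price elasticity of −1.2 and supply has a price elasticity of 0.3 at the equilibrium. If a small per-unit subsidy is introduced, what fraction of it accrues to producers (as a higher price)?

Producer share = 0.8

For a small subsidy around the equilibrium, the benefit split depends on the relative slopes, which at a point are proportional to the elasticities.
Buyer share = εs/(εs + |εd|) = 0.3/(0.3 + 1.2) = 0.2; seller share = |εd|/(εs + |εd|) = 0.8.
So producers capture 0.8 of the subsidy.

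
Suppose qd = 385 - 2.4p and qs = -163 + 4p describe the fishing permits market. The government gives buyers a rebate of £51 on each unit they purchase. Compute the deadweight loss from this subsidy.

Pre-subsidy: 385 - 2.4p = -163 + 4p gives p* = 85.625, q* = 179.5.
With the rebate, buyers effectively pay pb = ps − 51, where ps is the price sellers receive.
Demand in terms of ps becomes qd = 385 − 2.4(ps − 51) = 507.4 - 2.4ps. Setting this equal to supply: 507.4 - 2.4ps = -163 + 4ps, so ps = 104.75.
Buyers pay pb = 104.75 − 51 = 53.75; q' = -163 + 4·104.75 = 256.
The subsidy expands output by 256 − 179.5 = 76.5 past the efficient level; on those units the gap between marginal cost and willingness to pay runs from 0 up to 51.
DWL = ½ × 51 × 76.5 = 1950.75.

Deadweight loss = £1950.75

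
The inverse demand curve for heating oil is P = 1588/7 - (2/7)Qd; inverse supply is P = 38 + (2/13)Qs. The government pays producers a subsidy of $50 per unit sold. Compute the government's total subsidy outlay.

Pre-subsidy: 1588/7 - (2/7)Q = 38 + (2/13)Q gives Q* = 429.65 and P* = 104.1.
With the subsidy, sellers receive Ps = Pb + 50 for each unit, where Pb is the price buyers pay.
On the curves, Pb = 1588/7 - (2/7)Q and Ps = 38 + (2/13)Q; the wedge Ps − Pb = 50 gives 38 + (2/13)Q − (1588/7 - (2/7)Q) = 50, so Q' = 543.4.
Then Pb = 1588/7 − (2/7)·543.4 = 71.6 and Ps = 38 + (2/13)·543.4 = 121.6.
Government outlay = subsidy × quantity = 50 × 543.4 = 27170.

Government cost = $27170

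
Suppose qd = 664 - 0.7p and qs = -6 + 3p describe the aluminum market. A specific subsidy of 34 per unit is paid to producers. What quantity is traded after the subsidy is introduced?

q' = 20592/37

Pre-subsidy: 664 - 0.7p = -6 + 3p gives p* = 6700/37, q* = 19878/37.
With the subsidy, sellers receive ps = pb + 34 for each unit, where pb is the price buyers pay.
Supply in terms of pb becomes qs = -6 + 3(pb + 34) = 96 + 3pb. Setting this equal to demand: 664 - 0.7pb = 96 + 3pb, so pb = 5680/37.
Sellers receive ps = 5680/37 + 34 = 6938/37; q' = 664 − 0.7·(5680/37) = 20592/37.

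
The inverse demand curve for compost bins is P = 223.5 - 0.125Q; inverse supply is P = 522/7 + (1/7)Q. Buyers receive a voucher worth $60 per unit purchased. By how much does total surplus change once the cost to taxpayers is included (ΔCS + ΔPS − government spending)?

Pre-subsidy: 223.5 - 0.125Q = 522/7 + (1/7)Q gives Q* = 556 and P* = 154.
With the rebate, buyers effectively pay Pb = Ps − 60, where Ps is the price sellers receive.
On the curves, Pb = 223.5 - 0.125Q and Ps = 522/7 + (1/7)Q; the wedge Ps − Pb = 60 gives 522/7 + (1/7)Q − (223.5 - 0.125Q) = 60, so Q' = 780.
Then Pb = 223.5 − 0.125·780 = 126 and Ps = 522/7 + (1/7)·780 = 186.
ΔCS = ½(556 + 780)(154 − 126) = 18704; ΔPS = ½(556 + 780)(186 − 154) = 21376.
Government spending = 60 × 780 = 46800.
Net change = 18704 + 21376 − 46800 = -6720. The loss equals the DWL triangle ½·60·224.

Net change in total surplus = -$6720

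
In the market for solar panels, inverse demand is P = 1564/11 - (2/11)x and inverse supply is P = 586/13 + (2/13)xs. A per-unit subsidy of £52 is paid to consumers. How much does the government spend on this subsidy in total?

Government cost = 138593/6

Pre-subsidy: 1564/11 - (2/11)x = 586/13 + (2/13)x gives x* = 6943/24 and P* = 1075/12.
With the rebate, buyers effectively pay Pb = Ps − 52, where Ps is the price sellers receive.
On the curves, Pb = 1564/11 - (2/11)x and Ps = 586/13 + (2/13)x; the wedge Ps − Pb = 52 gives 586/13 + (2/13)x − (1564/11 - (2/11)x) = 52, so x' = 10661/24.
Then Pb = 1564/11 − (2/11)·(10661/24) = 737/12 and Ps = 586/13 + (2/13)·(10661/24) = 1361/12.
Government outlay = subsidy × quantity = 52 × 10661/24 = 138593/6.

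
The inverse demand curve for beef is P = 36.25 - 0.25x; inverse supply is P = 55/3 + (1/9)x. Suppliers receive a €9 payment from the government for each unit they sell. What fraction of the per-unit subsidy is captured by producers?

Producer share = 4/13

Pre-subsidy: 36.25 - 0.25x = 55/3 + (1/9)x gives x* = 645/13 and P* = 310/13.
With the subsidy, sellers receive Ps = Pb + 9 for each unit, where Pb is the price buyers pay.
On the curves, Pb = 36.25 - 0.25x and Ps = 55/3 + (1/9)x; the wedge Ps − Pb = 9 gives 55/3 + (1/9)x − (36.25 - 0.25x) = 9, so x' = 969/13.
Then Pb = 36.25 − 0.25·(969/13) = 229/13 and Ps = 55/3 + (1/9)·(969/13) = 346/13.
Buyers' price falls by P* − Pb = 310/13 − 229/13 = 81/13; sellers' price rises by Ps − P* = 346/13 − 310/13 = 36/13.
So producers capture (36/13)/9 = 4/13 of each unit of subsidy.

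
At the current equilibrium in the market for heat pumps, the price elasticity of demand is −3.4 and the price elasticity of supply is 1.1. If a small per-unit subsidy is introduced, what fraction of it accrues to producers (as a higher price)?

For a small subsidy around the equilibrium, the benefit split depends on the relative slopes, which at a point are proportional to the elasticities.
Buyer share = εs/(εs + |εd|) = 1.1/(1.1 + 3.4) = 11/45; seller share = |εd|/(εs + |εd|) = 34/45.
So producers capture 34/45 of the subsidy.

Producer share = 34/45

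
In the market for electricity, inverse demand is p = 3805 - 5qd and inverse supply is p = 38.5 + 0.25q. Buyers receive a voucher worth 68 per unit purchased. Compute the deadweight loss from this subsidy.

Deadweight loss = 9248/21

Pre-subsidy: 3805 - 5q = 38.5 + 0.25q gives q* = 5022/7 and p* = 1525/7.
With the rebate, buyers effectively pay pb = ps − 68, where ps is the price sellers receive.
On the curves, pb = 3805 - 5q and ps = 38.5 + 0.25q; the wedge ps − pb = 68 gives 38.5 + 0.25q − (3805 - 5q) = 68, so q' = 15338/21.
Then pb = 3805 − 5·(15338/21) = 3215/21 and ps = 38.5 + 0.25·(15338/21) = 4643/21.
The subsidy expands output by 15338/21 − 5022/7 = 272/21 past the efficient level; on those units the gap between marginal cost and willingness to pay runs from 0 up to 68.
DWL = ½ × 68 × 272/21 = 9248/21.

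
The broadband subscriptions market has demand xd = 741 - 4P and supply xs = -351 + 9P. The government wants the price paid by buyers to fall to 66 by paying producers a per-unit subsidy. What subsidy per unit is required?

Required subsidy s = 26 per unit

At a buyer price of 66, quantity demanded is 741 − 4·66 = 477.
Sellers supply 477 only when they receive Ps with -351 + 9·Ps = 477, i.e. Ps = 92.
s = Ps − Pb = 92 − 66 = 26.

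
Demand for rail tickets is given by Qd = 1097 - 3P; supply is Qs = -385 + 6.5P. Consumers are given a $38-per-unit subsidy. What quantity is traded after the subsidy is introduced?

Pre-subsidy: 1097 - 3P = -385 + 6.5P gives P* = 156, Q* = 629.
With the rebate, buyers effectively pay Pb = Ps − 38, where Ps is the price sellers receive.
Demand in terms of Ps becomes Qd = 1097 − 3(Ps − 38) = 1211 - 3Ps. Setting this equal to supply: 1211 - 3Ps = -385 + 6.5Ps, so Ps = 168.
Buyers pay Pb = 168 − 38 = 130; Q' = -385 + 6.5·168 = 707.

Q' = 707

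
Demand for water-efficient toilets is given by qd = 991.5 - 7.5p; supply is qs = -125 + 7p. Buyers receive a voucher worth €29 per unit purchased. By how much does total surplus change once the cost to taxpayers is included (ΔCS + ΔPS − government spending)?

Net change in total surplus = -€1522.5

Pre-subsidy: 991.5 - 7.5p = -125 + 7p gives p* = 77, q* = 414.
With the rebate, buyers effectively pay pb = ps − 29, where ps is the price sellers receive.
Demand in terms of ps becomes qd = 991.5 − 7.5(ps − 29) = 1209 - 7.5ps. Setting this equal to supply: 1209 - 7.5ps = -125 + 7ps, so ps = 92.
Buyers pay pb = 92 − 29 = 63; q' = -125 + 7·92 = 519.
ΔCS = ½(414 + 519)(77 − 63) = 6531; ΔPS = ½(414 + 519)(92 − 77) = 6997.5.
Government spending = 29 × 519 = 15051.
Net change = 6531 + 6997.5 − 15051 = -1522.5. The loss equals the DWL triangle ½·29·105.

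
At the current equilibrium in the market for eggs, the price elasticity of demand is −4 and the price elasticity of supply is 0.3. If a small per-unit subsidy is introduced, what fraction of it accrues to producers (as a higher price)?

Producer share = 40/43

For a small subsidy around the equilibrium, the benefit split depends on the relative slopes, which at a point are proportional to the elasticities.
Buyer share = εs/(εs + |εd|) = 0.3/(0.3 + 4) = 3/43; seller share = |εd|/(εs + |εd|) = 40/43.
So producers capture 40/43 of the subsidy.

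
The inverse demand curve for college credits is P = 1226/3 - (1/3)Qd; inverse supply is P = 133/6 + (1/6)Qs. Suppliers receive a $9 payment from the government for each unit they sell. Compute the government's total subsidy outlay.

Government cost = $7119

Pre-subsidy: 1226/3 - (1/3)Q = 133/6 + (1/6)Q gives Q* = 773 and P* = 151.
With the subsidy, sellers receive Ps = Pb + 9 for each unit, where Pb is the price buyers pay.
On the curves, Pb = 1226/3 - (1/3)Q and Ps = 133/6 + (1/6)Q; the wedge Ps − Pb = 9 gives 133/6 + (1/6)Q − (1226/3 - (1/3)Q) = 9, so Q' = 791.
Then Pb = 1226/3 − (1/3)·791 = 145 and Ps = 133/6 + (1/6)·791 = 154.
Government outlay = subsidy × quantity = 9 × 791 = 7119.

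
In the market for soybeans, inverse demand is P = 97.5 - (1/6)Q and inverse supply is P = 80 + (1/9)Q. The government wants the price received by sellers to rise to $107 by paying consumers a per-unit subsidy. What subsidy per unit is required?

At a seller price of 107, quantity supplied is -720 + 9·107 = 243.
Buyers absorb 243 only when they pay Pb = 97.5 − (1/6)·243 = 57.
s = Ps − Pb = 107 − 57 = 50.

Required subsidy s = $50 per unit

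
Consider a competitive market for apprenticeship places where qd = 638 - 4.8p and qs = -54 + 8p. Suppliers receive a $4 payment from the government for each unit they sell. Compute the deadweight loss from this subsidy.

Deadweight loss = $24

Pre-subsidy: 638 - 4.8p = -54 + 8p gives p* = 54.0625, q* = 378.5.
With the subsidy, sellers receive ps = pb + 4 for each unit, where pb is the price buyers pay.
Supply in terms of pb becomes qs = -54 + 8(pb + 4) = -22 + 8pb. Setting this equal to demand: 638 - 4.8pb = -22 + 8pb, so pb = 51.5625.
Sellers receive ps = 51.5625 + 4 = 55.5625; q' = 638 − 4.8·51.5625 = 390.5.
The subsidy expands output by 390.5 − 378.5 = 12 past the efficient level; on those units the gap between marginal cost and willingness to pay runs from 0 up to 4.
DWL = ½ × 4 × 12 = 24.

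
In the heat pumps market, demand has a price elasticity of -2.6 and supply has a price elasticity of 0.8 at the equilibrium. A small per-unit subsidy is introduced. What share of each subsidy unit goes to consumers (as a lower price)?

Consumer share = 4/17

For a small subsidy around the equilibrium, the benefit split depends on the relative slopes, which at a point are proportional to the elasticities.
Buyer share = εs/(εs + |εd|) = 0.8/(0.8 + 2.6) = 4/17; seller share = |εd|/(εs + |εd|) = 13/17.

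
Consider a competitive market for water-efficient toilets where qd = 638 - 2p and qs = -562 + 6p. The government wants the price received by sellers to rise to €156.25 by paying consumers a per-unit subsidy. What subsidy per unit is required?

At a seller price of 156.25, quantity supplied is -562 + 6·156.25 = 375.5.
Buyers absorb 375.5 only when they pay pb with 638 − 2·pb = 375.5, i.e. pb = 131.25.
s = ps − pb = 156.25 − 131.25 = 25.

Required subsidy s = €25 per unit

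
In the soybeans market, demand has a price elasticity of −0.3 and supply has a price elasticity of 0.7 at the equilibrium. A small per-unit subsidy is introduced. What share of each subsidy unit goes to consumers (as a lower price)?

For a small subsidy around the equilibrium, the benefit split depends on the relative slopes, which at a point are proportional to the elasticities.
Buyer share = εs/(εs + |εd|) = 0.7/(0.7 + 0.3) = 0.7; seller share = |εd|/(εs + |εd|) = 0.3.

Consumer share = 0.7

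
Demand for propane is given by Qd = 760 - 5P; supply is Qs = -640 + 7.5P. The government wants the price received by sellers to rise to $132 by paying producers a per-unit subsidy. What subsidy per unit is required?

Required subsidy s = $50 per unit

At a seller price of 132, quantity supplied is -640 + 7.5·132 = 350.
Buyers absorb 350 only when they pay Pb with 760 − 5·Pb = 350, i.e. Pb = 82.
s = Ps − Pb = 132 − 82 = 50.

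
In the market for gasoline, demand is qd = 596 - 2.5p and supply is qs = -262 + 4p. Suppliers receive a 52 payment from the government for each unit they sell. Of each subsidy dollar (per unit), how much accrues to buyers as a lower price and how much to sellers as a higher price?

Buyers gain 32 per unit; sellers gain 20 per unit

Pre-subsidy: 596 - 2.5p = -262 + 4p gives p* = 132, q* = 266.
With the subsidy, sellers receive ps = pb + 52 for each unit, where pb is the price buyers pay.
Supply in terms of pb becomes qs = -262 + 4(pb + 52) = -54 + 4pb. Setting this equal to demand: 596 - 2.5pb = -54 + 4pb, so pb = 100.
Sellers receive ps = 100 + 52 = 152; q' = 596 − 2.5·100 = 346.
Buyers' price falls by p* − pb = 132 − 100 = 32; sellers' price rises by ps − p* = 152 − 132 = 20.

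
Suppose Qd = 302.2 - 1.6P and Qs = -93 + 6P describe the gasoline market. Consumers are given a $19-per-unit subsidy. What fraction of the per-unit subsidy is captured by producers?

Producer share = 4/19

Pre-subsidy: 302.2 - 1.6P = -93 + 6P gives P* = 52, Q* = 219.
With the rebate, buyers effectively pay Pb = Ps − 19, where Ps is the price sellers receive.
Demand in terms of Ps becomes Qd = 302.2 − 1.6(Ps − 19) = 332.6 - 1.6Ps. Setting this equal to supply: 332.6 - 1.6Ps = -93 + 6Ps, so Ps = 56.
Buyers pay Pb = 56 − 19 = 37; Q' = -93 + 6·56 = 243.
Buyers' price falls by P* − Pb = 52 − 37 = 15; sellers' price rises by Ps − P* = 56 − 52 = 4.
So producers capture 4/19 = 4/19 of each unit of subsidy.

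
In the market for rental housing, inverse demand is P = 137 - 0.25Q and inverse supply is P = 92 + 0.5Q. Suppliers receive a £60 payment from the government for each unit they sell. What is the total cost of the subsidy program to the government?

Government cost = £8400

Pre-subsidy: 137 - 0.25Q = 92 + 0.5Q gives Q* = 60 and P* = 122.
With the subsidy, sellers receive Ps = Pb + 60 for each unit, where Pb is the price buyers pay.
On the curves, Pb = 137 - 0.25Q and Ps = 92 + 0.5Q; the wedge Ps − Pb = 60 gives 92 + 0.5Q − (137 - 0.25Q) = 60, so Q' = 140.
Then Pb = 137 − 0.25·140 = 102 and Ps = 92 + 0.5·140 = 162.
Government outlay = subsidy × quantity = 60 × 140 = 8400.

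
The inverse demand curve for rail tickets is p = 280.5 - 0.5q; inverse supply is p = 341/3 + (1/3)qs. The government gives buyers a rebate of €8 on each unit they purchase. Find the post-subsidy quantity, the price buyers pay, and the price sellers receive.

q' = 209.8; buyers pay €175.6; sellers receive €183.6

Pre-subsidy: 280.5 - 0.5q = 341/3 + (1/3)q gives q* = 200.2 and p* = 180.4.
With the rebate, buyers effectively pay pb = ps − 8, where ps is the price sellers receive.
On the curves, pb = 280.5 - 0.5q and ps = 341/3 + (1/3)q; the wedge ps − pb = 8 gives 341/3 + (1/3)q − (280.5 - 0.5q) = 8, so q' = 209.8.
Then pb = 280.5 − 0.5·209.8 = 175.6 and ps = 341/3 + (1/3)·209.8 = 183.6.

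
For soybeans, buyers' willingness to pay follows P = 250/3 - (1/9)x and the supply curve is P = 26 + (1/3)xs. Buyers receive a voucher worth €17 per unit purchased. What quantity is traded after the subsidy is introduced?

Pre-subsidy: 250/3 - (1/9)x = 26 + (1/3)x gives x* = 129 and P* = 69.
With the rebate, buyers effectively pay Pb = Ps − 17, where Ps is the price sellers receive.
On the curves, Pb = 250/3 - (1/9)x and Ps = 26 + (1/3)x; the wedge Ps − Pb = 17 gives 26 + (1/3)x − (250/3 - (1/9)x) = 17, so x' = 167.25.
Then Pb = 250/3 − (1/9)·167.25 = 64.75 and Ps = 26 + (1/3)·167.25 = 81.75.

x' = 167.25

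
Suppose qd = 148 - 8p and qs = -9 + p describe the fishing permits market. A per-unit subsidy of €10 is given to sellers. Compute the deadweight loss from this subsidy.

Deadweight loss = 400/9

Pre-subsidy: 148 - 8p = -9 + p gives p* = 157/9, q* = 76/9.
With the subsidy, sellers receive ps = pb + 10 for each unit, where pb is the price buyers pay.
Supply in terms of pb becomes qs = -9 + 1(pb + 10) = 1 + pb. Setting this equal to demand: 148 - 8pb = 1 + pb, so pb = 49/3.
Sellers receive ps = 49/3 + 10 = 79/3; q' = 148 − 8·(49/3) = 52/3.
The subsidy expands output by 52/3 − 76/9 = 80/9 past the efficient level; on those units the gap between marginal cost and willingness to pay runs from 0 up to 10.
DWL = ½ × 10 × 80/9 = 400/9.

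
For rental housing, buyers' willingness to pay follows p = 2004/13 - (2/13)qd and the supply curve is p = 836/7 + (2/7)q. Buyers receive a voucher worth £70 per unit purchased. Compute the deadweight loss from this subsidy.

Pre-subsidy: 2004/13 - (2/13)q = 836/7 + (2/7)q gives q* = 79 and p* = 142.
With the rebate, buyers effectively pay pb = ps − 70, where ps is the price sellers receive.
On the curves, pb = 2004/13 - (2/13)q and ps = 836/7 + (2/7)q; the wedge ps − pb = 70 gives 836/7 + (2/7)q − (2004/13 - (2/13)q) = 70, so q' = 238.25.
Then pb = 2004/13 − (2/13)·238.25 = 117.5 and ps = 836/7 + (2/7)·238.25 = 187.5.
The subsidy expands output by 238.25 − 79 = 159.25 past the efficient level; on those units the gap between marginal cost and willingness to pay runs from 0 up to 70.
DWL = ½ × 70 × 159.25 = 5573.75.

Deadweight loss = £5573.75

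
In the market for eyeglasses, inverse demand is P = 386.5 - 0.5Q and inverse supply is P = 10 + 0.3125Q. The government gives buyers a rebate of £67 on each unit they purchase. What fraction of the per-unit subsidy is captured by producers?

Pre-subsidy: 386.5 - 0.5Q = 10 + 0.3125Q gives Q* = 6024/13 and P* = 4025/26.
With the rebate, buyers effectively pay Pb = Ps − 67, where Ps is the price sellers receive.
On the curves, Pb = 386.5 - 0.5Q and Ps = 10 + 0.3125Q; the wedge Ps − Pb = 67 gives 10 + 0.3125Q − (386.5 - 0.5Q) = 67, so Q' = 7096/13.
Then Pb = 386.5 − 0.5·(7096/13) = 2953/26 and Ps = 10 + 0.3125·(7096/13) = 4695/26.
Buyers' price falls by P* − Pb = 4025/26 − 2953/26 = 536/13; sellers' price rises by Ps − P* = 4695/26 − 4025/26 = 335/13.
So producers capture (335/13)/67 = 5/13 of each unit of subsidy.

Producer share = 5/13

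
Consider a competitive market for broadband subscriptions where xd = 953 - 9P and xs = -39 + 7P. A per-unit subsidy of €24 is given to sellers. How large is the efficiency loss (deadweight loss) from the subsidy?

Pre-subsidy: 953 - 9P = -39 + 7P gives P* = 62, x* = 395.
With the subsidy, sellers receive Ps = Pb + 24 for each unit, where Pb is the price buyers pay.
Supply in terms of Pb becomes xs = -39 + 7(Pb + 24) = 129 + 7Pb. Setting this equal to demand: 953 - 9Pb = 129 + 7Pb, so Pb = 51.5.
Sellers receive Ps = 51.5 + 24 = 75.5; x' = 953 − 9·51.5 = 489.5.
The subsidy expands output by 489.5 − 395 = 94.5 past the efficient level; on those units the gap between marginal cost and willingness to pay runs from 0 up to 24.
DWL = ½ × 24 × 94.5 = 1134.

Deadweight loss = €1134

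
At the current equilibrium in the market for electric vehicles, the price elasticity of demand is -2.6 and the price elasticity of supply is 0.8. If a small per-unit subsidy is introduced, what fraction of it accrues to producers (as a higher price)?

For a small subsidy around the equilibrium, the benefit split depends on the relative slopes, which at a point are proportional to the elasticities.
Buyer share = εs/(εs + |εd|) = 0.8/(0.8 + 2.6) = 4/17; seller share = |εd|/(εs + |εd|) = 13/17.
So producers capture 13/17 of the subsidy.

Producer share = 13/17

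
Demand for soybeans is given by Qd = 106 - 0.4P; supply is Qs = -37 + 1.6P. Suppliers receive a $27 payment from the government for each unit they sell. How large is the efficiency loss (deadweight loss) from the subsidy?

Deadweight loss = $116.64

Pre-subsidy: 106 - 0.4P = -37 + 1.6P gives P* = 71.5, Q* = 77.4.
With the subsidy, sellers receive Ps = Pb + 27 for each unit, where Pb is the price buyers pay.
Supply in terms of Pb becomes Qs = -37 + 1.6(Pb + 27) = 6.2 + 1.6Pb. Setting this equal to demand: 106 - 0.4Pb = 6.2 + 1.6Pb, so Pb = 49.9.
Sellers receive Ps = 49.9 + 27 = 76.9; Q' = 106 − 0.4·49.9 = 86.04.
The subsidy expands output by 86.04 − 77.4 = 8.64 past the efficient level; on those units the gap between marginal cost and willingness to pay runs from 0 up to 27.
DWL = ½ × 27 × 8.64 = 116.64.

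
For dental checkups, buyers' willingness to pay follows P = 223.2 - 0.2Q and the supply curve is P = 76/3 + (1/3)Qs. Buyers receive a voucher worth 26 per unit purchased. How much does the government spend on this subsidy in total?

Pre-subsidy: 223.2 - 0.2Q = 76/3 + (1/3)Q gives Q* = 371 and P* = 149.
With the rebate, buyers effectively pay Pb = Ps − 26, where Ps is the price sellers receive.
On the curves, Pb = 223.2 - 0.2Q and Ps = 76/3 + (1/3)Q; the wedge Ps − Pb = 26 gives 76/3 + (1/3)Q − (223.2 - 0.2Q) = 26, so Q' = 419.75.
Then Pb = 223.2 − 0.2·419.75 = 139.25 and Ps = 76/3 + (1/3)·419.75 = 165.25.
Government outlay = subsidy × quantity = 26 × 419.75 = 10913.5.

Government cost = 10913.5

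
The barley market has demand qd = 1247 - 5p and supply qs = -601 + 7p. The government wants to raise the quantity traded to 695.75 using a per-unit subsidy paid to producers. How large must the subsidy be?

Required subsidy s = 75 per unit

At q = 695.75, invert demand for the buyer price: pb = (1247 − 695.75)/5 = 110.25; invert supply for the seller price: ps = (695.75 − (-601))/7 = 185.25.
The subsidy must fill the gap: s = ps − pb = 185.25 − 110.25 = 75.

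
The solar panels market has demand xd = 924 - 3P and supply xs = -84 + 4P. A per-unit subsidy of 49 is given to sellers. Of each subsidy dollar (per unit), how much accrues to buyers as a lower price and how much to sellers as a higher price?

Pre-subsidy: 924 - 3P = -84 + 4P gives P* = 144, x* = 492.
With the subsidy, sellers receive Ps = Pb + 49 for each unit, where Pb is the price buyers pay.
Supply in terms of Pb becomes xs = -84 + 4(Pb + 49) = 112 + 4Pb. Setting this equal to demand: 924 - 3Pb = 112 + 4Pb, so Pb = 116.
Sellers receive Ps = 116 + 49 = 165; x' = 924 − 3·116 = 576.
Buyers' price falls by P* − Pb = 144 − 116 = 28; sellers' price rises by Ps − P* = 165 − 144 = 21.

Buyers gain 28 per unit; sellers gain 21 per unit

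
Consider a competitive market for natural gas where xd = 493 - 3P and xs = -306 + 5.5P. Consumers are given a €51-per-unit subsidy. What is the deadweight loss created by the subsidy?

Deadweight loss = €2524.5

Pre-subsidy: 493 - 3P = -306 + 5.5P gives P* = 94, x* = 211.
With the rebate, buyers effectively pay Pb = Ps − 51, where Ps is the price sellers receive.
Demand in terms of Ps becomes xd = 493 − 3(Ps − 51) = 646 - 3Ps. Setting this equal to supply: 646 - 3Ps = -306 + 5.5Ps, so Ps = 112.
Buyers pay Pb = 112 − 51 = 61; x' = -306 + 5.5·112 = 310.
The subsidy expands output by 310 − 211 = 99 past the efficient level; on those units the gap between marginal cost and willingness to pay runs from 0 up to 51.
DWL = ½ × 51 × 99 = 2524.5.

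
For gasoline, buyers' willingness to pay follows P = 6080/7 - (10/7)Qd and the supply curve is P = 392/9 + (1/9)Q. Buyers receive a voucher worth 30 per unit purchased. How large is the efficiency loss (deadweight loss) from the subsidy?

Pre-subsidy: 6080/7 - (10/7)Q = 392/9 + (1/9)Q gives Q* = 51976/97 and P* = 10000/97.
With the rebate, buyers effectively pay Pb = Ps − 30, where Ps is the price sellers receive.
On the curves, Pb = 6080/7 - (10/7)Q and Ps = 392/9 + (1/9)Q; the wedge Ps − Pb = 30 gives 392/9 + (1/9)Q − (6080/7 - (10/7)Q) = 30, so Q' = 53866/97.
Then Pb = 6080/7 − (10/7)·(53866/97) = 7300/97 and Ps = 392/9 + (1/9)·(53866/97) = 10210/97.
The subsidy expands output by 53866/97 − 51976/97 = 1890/97 past the efficient level; on those units the gap between marginal cost and willingness to pay runs from 0 up to 30.
DWL = ½ × 30 × 1890/97 = 28350/97.

Deadweight loss = 28350/97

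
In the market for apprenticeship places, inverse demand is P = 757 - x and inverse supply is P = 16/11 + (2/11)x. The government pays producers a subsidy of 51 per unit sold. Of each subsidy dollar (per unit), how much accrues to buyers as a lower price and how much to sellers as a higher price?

Pre-subsidy: 757 - x = 16/11 + (2/11)x gives x* = 8311/13 and P* = 1530/13.
With the subsidy, sellers receive Ps = Pb + 51 for each unit, where Pb is the price buyers pay.
On the curves, Pb = 757 - x and Ps = 16/11 + (2/11)x; the wedge Ps − Pb = 51 gives 16/11 + (2/11)x − (757 - x) = 51, so x' = 8872/13.
Then Pb = 757 − 1·(8872/13) = 969/13 and Ps = 16/11 + (2/11)·(8872/13) = 1632/13.
Buyers' price falls by P* − Pb = 1530/13 − 969/13 = 561/13; sellers' price rises by Ps − P* = 1632/13 − 1530/13 = 102/13.

Buyers gain 561/13 per unit; sellers gain 102/13 per unit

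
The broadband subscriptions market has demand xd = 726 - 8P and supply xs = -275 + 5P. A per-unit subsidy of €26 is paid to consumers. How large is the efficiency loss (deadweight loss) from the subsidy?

Pre-subsidy: 726 - 8P = -275 + 5P gives P* = 77, x* = 110.
With the rebate, buyers effectively pay Pb = Ps − 26, where Ps is the price sellers receive.
Demand in terms of Ps becomes xd = 726 − 8(Ps − 26) = 934 - 8Ps. Setting this equal to supply: 934 - 8Ps = -275 + 5Ps, so Ps = 93.
Buyers pay Pb = 93 − 26 = 67; x' = -275 + 5·93 = 190.
The subsidy expands output by 190 − 110 = 80 past the efficient level; on those units the gap between marginal cost and willingness to pay runs from 0 up to 26.
DWL = ½ × 26 × 80 = 1040.

Deadweight loss = €1040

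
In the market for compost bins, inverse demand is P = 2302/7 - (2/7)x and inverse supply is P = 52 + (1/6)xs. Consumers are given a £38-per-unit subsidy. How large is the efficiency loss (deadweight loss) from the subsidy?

Deadweight loss = £1596

Pre-subsidy: 2302/7 - (2/7)x = 52 + (1/6)x gives x* = 612 and P* = 154.
With the rebate, buyers effectively pay Pb = Ps − 38, where Ps is the price sellers receive.
On the curves, Pb = 2302/7 - (2/7)x and Ps = 52 + (1/6)x; the wedge Ps − Pb = 38 gives 52 + (1/6)x − (2302/7 - (2/7)x) = 38, so x' = 696.
Then Pb = 2302/7 − (2/7)·696 = 130 and Ps = 52 + (1/6)·696 = 168.
The subsidy expands output by 696 − 612 = 84 past the efficient level; on those units the gap between marginal cost and willingness to pay runs from 0 up to 38.
DWL = ½ × 38 × 84 = 1596.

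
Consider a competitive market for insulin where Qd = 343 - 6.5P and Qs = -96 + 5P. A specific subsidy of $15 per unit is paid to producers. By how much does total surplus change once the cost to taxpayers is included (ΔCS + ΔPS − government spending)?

Pre-subsidy: 343 - 6.5P = -96 + 5P gives P* = 878/23, Q* = 2182/23.
With the subsidy, sellers receive Ps = Pb + 15 for each unit, where Pb is the price buyers pay.
Supply in terms of Pb becomes Qs = -96 + 5(Pb + 15) = -21 + 5Pb. Setting this equal to demand: 343 - 6.5Pb = -21 + 5Pb, so Pb = 728/23.
Sellers receive Ps = 728/23 + 15 = 1073/23; Q' = 343 − 6.5·(728/23) = 3157/23.
ΔCS = ½(2182/23 + 3157/23)(878/23 − 728/23) = 400425/529; ΔPS = ½(2182/23 + 3157/23)(1073/23 − 878/23) = 1041105/1058.
Government spending = 15 × 3157/23 = 47355/23.
Net change = 400425/529 + 1041105/1058 − 47355/23 = -14625/46. The loss equals the DWL triangle ½·15·975/23.

Net change in total surplus = -14625/46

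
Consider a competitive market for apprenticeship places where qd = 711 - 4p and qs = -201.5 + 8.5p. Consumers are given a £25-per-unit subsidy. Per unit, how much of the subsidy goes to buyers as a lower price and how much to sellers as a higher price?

Pre-subsidy: 711 - 4p = -201.5 + 8.5p gives p* = 73, q* = 419.
With the rebate, buyers effectively pay pb = ps − 25, where ps is the price sellers receive.
Demand in terms of ps becomes qd = 711 − 4(ps − 25) = 811 - 4ps. Setting this equal to supply: 811 - 4ps = -201.5 + 8.5ps, so ps = 81.
Buyers pay pb = 81 − 25 = 56; q' = -201.5 + 8.5·81 = 487.
Buyers' price falls by p* − pb = 73 − 56 = 17; sellers' price rises by ps − p* = 81 − 73 = 8.

Buyers gain £17 per unit; sellers gain £8 per unit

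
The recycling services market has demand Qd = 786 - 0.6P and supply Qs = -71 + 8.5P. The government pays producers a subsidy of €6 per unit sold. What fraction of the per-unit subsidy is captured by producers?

Pre-subsidy: 786 - 0.6P = -71 + 8.5P gives P* = 8570/91, Q* = 66384/91.
With the subsidy, sellers receive Ps = Pb + 6 for each unit, where Pb is the price buyers pay.
Supply in terms of Pb becomes Qs = -71 + 8.5(Pb + 6) = -20 + 8.5Pb. Setting this equal to demand: 786 - 0.6Pb = -20 + 8.5Pb, so Pb = 620/7.
Sellers receive Ps = 620/7 + 6 = 662/7; Q' = 786 − 0.6·(620/7) = 5130/7.
Buyers' price falls by P* − Pb = 8570/91 − 620/7 = 510/91; sellers' price rises by Ps − P* = 662/7 − 8570/91 = 36/91.
So producers capture (36/91)/6 = 6/91 of each unit of subsidy.

Producer share = 6/91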